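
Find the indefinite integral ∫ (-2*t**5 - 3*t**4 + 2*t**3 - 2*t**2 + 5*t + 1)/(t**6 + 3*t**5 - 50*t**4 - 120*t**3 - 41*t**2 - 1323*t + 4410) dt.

-40193*log(t - 7)/48720 + 31*log(t - 2)/1365 + 4051*log(t + 5)/5712 - 8531*log(t + 7)/4872 - 3997*log(t**2 + 9)/51272 + 469*atan(t/3)/76908 + C

Factor the denominator: (t - 7)*(t - 2)*(t + 5)*(t + 7)*(t**2 + 9).
Partial-fraction decomposition: -7*(571*t - 67)/(25636*(t**2 + 9)) - 8531/(4872*(t + 7)) + 4051/(5712*(t + 5)) + 31/(1365*(t - 2)) - 40193/(48720*(t - 7)).
Integrate each term; A/(t−a) gives A·log|t−a|; the (Bt+D)/(t²+p²) term gives a log and an atan.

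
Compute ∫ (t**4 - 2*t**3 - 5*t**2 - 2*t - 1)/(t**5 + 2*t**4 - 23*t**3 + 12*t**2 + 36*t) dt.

-log(t)/36 - 25*log(t - 3)/108 + 25*log(t - 2)/48 + log(t + 1)/60 + 1559*log(t + 6)/2160 + C

Factor the denominator: t*(t - 3)*(t - 2)*(t + 1)*(t + 6).
Partial-fraction decomposition: 1559/(2160*(t + 6)) + 1/(60*(t + 1)) + 25/(48*(t - 2)) - 25/(108*(t - 3)) - 1/(36*t).
Integrate each term: A/(t−a) contributes A·log|t−a|.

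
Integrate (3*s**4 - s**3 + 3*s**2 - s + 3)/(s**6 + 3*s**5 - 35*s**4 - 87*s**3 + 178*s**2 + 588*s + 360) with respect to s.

Factor the denominator: (s - 5)*(s - 3)*(s + 1)*(s + 2)**2*(s + 6).
Partial-fraction decomposition: -469/(880*(s + 6)) + 5771/(19600*(s + 2)) - 73/(140*(s + 2)**2) + 11/(120*(s + 1)) - 27/(200*(s - 3)) + 1823/(6468*(s - 5)).
Integrate each term; A/(s−a) gives A·log|s−a|; A/(s−a)² gives −A/(s−a).

1823*log(s - 5)/6468 - 27*log(s - 3)/200 + 11*log(s + 1)/120 + 5771*log(s + 2)/19600 - 469*log(s + 6)/880 + 73/(140*s + 280) + C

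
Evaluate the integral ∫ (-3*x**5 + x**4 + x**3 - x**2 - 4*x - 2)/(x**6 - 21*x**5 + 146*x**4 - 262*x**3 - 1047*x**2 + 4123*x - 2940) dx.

11261*log(x - 7)/225 - 271*log(x - 5)/4 + 398*log(x - 4)/27 - log(x - 1)/216 - 7*log(x + 3)/200 + 11939/(90*x - 630) + C

Factor the denominator: (x - 7)**2*(x - 5)*(x - 4)*(x - 1)*(x + 3).
Partial-fraction decomposition: -7/(200*(x + 3)) - 1/(216*(x - 1)) + 398/(27*(x - 4)) - 271/(4*(x - 5)) + 11261/(225*(x - 7)) - 11939/(90*(x - 7)**2).
Integrate each term; A/(x−a) gives A·log|x−a|; A/(x−a)² gives −A/(x−a).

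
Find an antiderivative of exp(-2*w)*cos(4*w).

exp(-2*w)*sin(4*w)/5 - exp(-2*w)*cos(4*w)/10 + C

Let I denote the integral. Integrate by parts with u = cos(4*w), dv = exp(-2*w) dw, so v = -exp(-2*w)/2: I = -exp(-2*w)*cos(4*w)/2 − 2·∫ exp(-2*w)*sin(4*w) dw.
Apply parts again with u = sin(4*w), dv = exp(-2*w) dw: ∫ exp(-2*w)*sin(4*w) dw = -exp(-2*w)*sin(4*w)/2 + 2·I. Substituting back brings back I: I = exp(-2*w)*sin(4*w) - exp(-2*w)*cos(4*w)/2 − 4·I.
Solving for I: (1 + 4)·I equals the remaining terms, so I = (1/5)·(exp(-2*w)*sin(4*w) - exp(-2*w)*cos(4*w)/2).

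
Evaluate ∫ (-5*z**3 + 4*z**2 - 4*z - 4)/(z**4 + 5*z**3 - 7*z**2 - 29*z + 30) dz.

Factor the denominator: (z - 2)*(z - 1)*(z + 3)*(z + 5).
Partial-fraction decomposition: -247/(28*(z + 5)) + 179/(40*(z + 3)) + 3/(8*(z - 1)) - 36/(35*(z - 2)).
Integrate each term: A/(z−a) contributes A·log|z−a|.

-36*log(z - 2)/35 + 3*log(z - 1)/8 + 179*log(z + 3)/40 - 247*log(z + 5)/28 + C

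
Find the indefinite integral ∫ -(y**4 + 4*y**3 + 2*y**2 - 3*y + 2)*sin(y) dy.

y**4*cos(y) - 4*y**3*sin(y) + 4*y**3*cos(y) - 12*y**2*sin(y) - 10*y**2*cos(y) + 20*y*sin(y) - 27*y*cos(y) + 27*sin(y) + 22*cos(y) + C

Use integration by parts with u = y**4 + 4*y**3 + 2*y**2 - 3*y + 2, dv = -sin(y) dy, so v = cos(y).
Apply parts 4 times (tabular method): alternate signs, differentiate u down to 0, integrate dv up.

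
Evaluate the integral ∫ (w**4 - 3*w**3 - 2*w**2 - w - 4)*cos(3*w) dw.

Use integration by parts with u = w**4 - 3*w**3 - 2*w**2 - w - 4, dv = cos(3*w) dw, so v = sin(3*w)/3.
Apply parts 4 times (tabular method): alternate signs, differentiate u down to 0, integrate dv up.

w**4*sin(3*w)/3 - w**3*sin(3*w) + 4*w**3*cos(3*w)/9 - 10*w**2*sin(3*w)/9 - w**2*cos(3*w) + w*sin(3*w)/3 - 20*w*cos(3*w)/27 - 88*sin(3*w)/81 + cos(3*w)/9 + C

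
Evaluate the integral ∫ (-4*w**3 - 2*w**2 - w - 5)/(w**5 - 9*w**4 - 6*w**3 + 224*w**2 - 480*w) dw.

Factor the denominator: w*(w - 6)*(w - 4)**2*(w + 5).
Partial-fraction decomposition: 10/(99*(w + 5)) + 1001/(288*(w - 4)) + 33/(8*(w - 4)**2) - 947/(264*(w - 6)) + 1/(96*w).
Integrate each term; A/(w−a) gives A·log|w−a|; A/(w−a)² gives −A/(w−a).

log(w)/96 - 947*log(w - 6)/264 + 1001*log(w - 4)/288 + 10*log(w + 5)/99 - 33/(8*w - 32) + C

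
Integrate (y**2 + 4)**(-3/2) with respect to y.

y/(4*sqrt(y**2 + 4)) + C

Substitute y = 2·tan(θ), so dy = 2·sec(θ)^2 dθ and the radical becomes sqrt(y**2 + 4) = 2·sec(θ) by the Pythagorean identity.
Integrate the resulting trig expression in θ, then back-substitute tan(θ) = y/2, sec(θ) = sqrt(y**2 + 4)/2 (absorbing any constant into C).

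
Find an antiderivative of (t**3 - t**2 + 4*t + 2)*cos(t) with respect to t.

t**3*sin(t) - t**2*sin(t) + 3*t**2*cos(t) - 2*t*sin(t) - 2*t*cos(t) + 4*sin(t) - 2*cos(t) + C

Use integration by parts with u = t**3 - t**2 + 4*t + 2, dv = cos(t) dt, so v = sin(t).
Apply parts 3 times (tabular method): alternate signs, differentiate u down to 0, integrate dv up.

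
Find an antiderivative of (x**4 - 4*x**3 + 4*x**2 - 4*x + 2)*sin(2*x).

Use integration by parts with u = x**4 - 4*x**3 + 4*x**2 - 4*x + 2, dv = sin(2*x) dx, so v = -cos(2*x)/2.
Apply parts 4 times (tabular method): alternate signs, differentiate u down to 0, integrate dv up.

-x**4*cos(2*x)/2 + x**3*sin(2*x) + 2*x**3*cos(2*x) - 3*x**2*sin(2*x) - x**2*cos(2*x)/2 + x*sin(2*x)/2 - x*cos(2*x) + sin(2*x)/2 - 3*cos(2*x)/4 + C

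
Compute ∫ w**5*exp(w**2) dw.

Let u = w², du = 2w dw; rewrite as (1/2)∫ u^2·exp(1u) du.
Now integrate by parts 2 times.

(w**4 - 2*w**2 + 2)*exp(w**2)/2 + C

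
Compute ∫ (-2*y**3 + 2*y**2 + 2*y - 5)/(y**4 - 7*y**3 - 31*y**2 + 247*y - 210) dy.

Factor the denominator: (y - 7)*(y - 5)*(y - 1)*(y + 6).
Partial-fraction decomposition: -487/(1001*(y + 6)) - 1/(56*(y - 1)) + 195/(88*(y - 5)) - 193/(52*(y - 7)).
Integrate each term: A/(y−a) contributes A·log|y−a|.

-193*log(y - 7)/52 + 195*log(y - 5)/88 - log(y - 1)/56 - 487*log(y + 6)/1001 + C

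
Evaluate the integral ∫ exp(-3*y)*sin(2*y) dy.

Let I denote the integral. Integrate by parts with u = sin(2*y), dv = exp(-3*y) dy, so v = -exp(-3*y)/3: I = -exp(-3*y)*sin(2*y)/3 + (2/3)·∫ exp(-3*y)*cos(2*y) dy.
Apply parts again with u = cos(2*y), dv = exp(-3*y) dy: ∫ exp(-3*y)*cos(2*y) dy = -exp(-3*y)*cos(2*y)/3 − (2/3)·I. Substituting back brings back I: I = -exp(-3*y)*sin(2*y)/3 - 2*exp(-3*y)*cos(2*y)/9 − (4/9)·I.
Solving for I: (1 + 4/9)·I equals the remaining terms, so I = (9/13)·(-exp(-3*y)*sin(2*y)/3 - 2*exp(-3*y)*cos(2*y)/9).

-3*exp(-3*y)*sin(2*y)/13 - 2*exp(-3*y)*cos(2*y)/13 + C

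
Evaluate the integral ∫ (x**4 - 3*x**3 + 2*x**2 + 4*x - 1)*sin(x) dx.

Use integration by parts with u = x**4 - 3*x**3 + 2*x**2 + 4*x - 1, dv = sin(x) dx, so v = -cos(x).
Apply parts 4 times (tabular method): alternate signs, differentiate u down to 0, integrate dv up.

-x**4*cos(x) + 4*x**3*sin(x) + 3*x**3*cos(x) - 9*x**2*sin(x) + 10*x**2*cos(x) - 20*x*sin(x) - 22*x*cos(x) + 22*sin(x) - 19*cos(x) + C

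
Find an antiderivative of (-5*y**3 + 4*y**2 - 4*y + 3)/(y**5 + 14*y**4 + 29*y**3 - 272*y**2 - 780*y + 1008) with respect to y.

Factor the denominator: (y - 4)*(y - 1)*(y + 6)**2*(y + 7).
Partial-fraction decomposition: 971/(44*(y + 7)) - 107743/(4900*(y + 6)) + 1251/(70*(y + 6)**2) + 1/(588*(y - 1)) - 269/(3300*(y - 4)).
Integrate each term; A/(y−a) gives A·log|y−a|; A/(y−a)² gives −A/(y−a).

-269*log(y - 4)/3300 + log(y - 1)/588 - 107743*log(y + 6)/4900 + 971*log(y + 7)/44 - 1251/(70*y + 420) + C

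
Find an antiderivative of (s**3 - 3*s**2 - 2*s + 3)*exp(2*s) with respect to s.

Use integration by parts with u = s**3 - 3*s**2 - 2*s + 3, dv = exp(2*s) ds, so v = exp(2*s)/2.
Apply parts 3 times (tabular method): alternate signs, differentiate u down to 0, integrate dv up.

(4*s**3 - 18*s**2 + 10*s + 7)*exp(2*s)/8 + C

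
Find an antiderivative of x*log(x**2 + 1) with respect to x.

Let u = x**2 + 1, so du = (2*x) dx.
The integral becomes (1/2)·∫ log(u) du; integrate by parts with u′=log(u), dv′=du.

x**2*log(x**2 + 1)/2 - x**2/2 + log(x**2 + 1)/2 + C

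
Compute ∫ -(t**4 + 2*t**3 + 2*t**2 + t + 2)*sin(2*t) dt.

t**4*cos(2*t)/2 - t**3*sin(2*t) + t**3*cos(2*t) - 3*t**2*sin(2*t)/2 - t**2*cos(2*t)/2 + t*sin(2*t)/2 - t*cos(2*t) + sin(2*t)/2 + 5*cos(2*t)/4 + C

Use integration by parts with u = t**4 + 2*t**3 + 2*t**2 + t + 2, dv = -sin(2*t) dt, so v = cos(2*t)/2.
Apply parts 4 times (tabular method): alternate signs, differentiate u down to 0, integrate dv up.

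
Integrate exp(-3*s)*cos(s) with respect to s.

Let I denote the integral. Integrate by parts with u = cos(s), dv = exp(-3*s) ds, so v = -exp(-3*s)/3: I = -exp(-3*s)*cos(s)/3 − (1/3)·∫ exp(-3*s)*sin(s) ds.
Apply parts again with u = sin(s), dv = exp(-3*s) ds: ∫ exp(-3*s)*sin(s) ds = -exp(-3*s)*sin(s)/3 + (1/3)·I. Substituting back brings back I: I = exp(-3*s)*sin(s)/9 - exp(-3*s)*cos(s)/3 − (1/9)·I.
Solving for I: (1 + 1/9)·I equals the remaining terms, so I = (9/10)·(exp(-3*s)*sin(s)/9 - exp(-3*s)*cos(s)/3).

exp(-3*s)*sin(s)/10 - 3*exp(-3*s)*cos(s)/10 + C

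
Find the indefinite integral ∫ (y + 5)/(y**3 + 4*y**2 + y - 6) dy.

Factor the denominator: (y - 1)*(y + 2)*(y + 3).
Partial-fraction decomposition: 1/(2*(y + 3)) - 1/(y + 2) + 1/(2*(y - 1)).
Integrate each term: A/(y−a) contributes A·log|y−a|.

-log(y + 2) + log(y**2 + 2*y - 3)/2 + C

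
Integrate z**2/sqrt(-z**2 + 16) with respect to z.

-z*sqrt(-z**2 + 16)/2 + 8*asin(z/4) + C

Substitute z = 4·sin(θ), so dz = 4·cos(θ) dθ and the radical becomes sqrt(-z**2 + 16) = 4·cos(θ) by the Pythagorean identity.
Integrate the resulting trig expression in θ, then back-substitute θ = asin(z/4), sin(θ) = z/4, cos(θ) = sqrt(-z**2 + 16)/4 (absorbing any constant into C).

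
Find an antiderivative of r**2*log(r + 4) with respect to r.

Use integration by parts with u = log(r + 4), dv = r**2 dr.
Then du = 1/(r + 4) dr and v = r**3/3.

r**3*log(r + 4)/3 - r**3/9 + 2*r**2/3 - 16*r/3 + 64*log(r + 4)/3 + C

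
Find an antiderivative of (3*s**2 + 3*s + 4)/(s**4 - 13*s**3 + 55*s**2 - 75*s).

-4*log(s)/75 - 82*log(s - 5)/25 + 10*log(s - 3)/3 - 47/(5*s - 25) + C

Factor the denominator: s*(s - 5)**2*(s - 3).
Partial-fraction decomposition: 10/(3*(s - 3)) - 82/(25*(s - 5)) + 47/(5*(s - 5)**2) - 4/(75*s).
Integrate each term; A/(s−a) gives A·log|s−a|; A/(s−a)² gives −A/(s−a).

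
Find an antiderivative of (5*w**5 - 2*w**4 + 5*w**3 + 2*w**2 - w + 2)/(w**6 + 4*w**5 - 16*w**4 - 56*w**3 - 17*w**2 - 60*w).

Factor the denominator: w*(w - 4)*(w + 3)*(w + 5)*(w**2 + 1).
Partial-fraction decomposition: -(73*w - 14)/(2210*(w**2 + 1)) + 17443/(2340*(w + 5)) - 1489/(420*(w + 3)) + 2479/(2142*(w - 4)) - 1/(30*w).
Integrate each term; A/(w−a) gives A·log|w−a|; the (Bw+D)/(w²+p²) term gives a log and an atan.

-log(w)/30 + 2479*log(w - 4)/2142 - 1489*log(w + 3)/420 + 17443*log(w + 5)/2340 - 73*log(w**2 + 1)/4420 + 7*atan(w)/1105 + C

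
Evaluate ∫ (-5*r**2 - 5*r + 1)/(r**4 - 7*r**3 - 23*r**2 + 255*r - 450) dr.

Factor the denominator: (r - 5)**2*(r - 3)*(r + 6).
Partial-fraction decomposition: 149/(1089*(r + 6)) - 59/(36*(r - 3)) + 727/(484*(r - 5)) - 149/(22*(r - 5)**2).
Integrate each term; A/(r−a) gives A·log|r−a|; A/(r−a)² gives −A/(r−a).

727*log(r - 5)/484 - 59*log(r - 3)/36 + 149*log(r + 6)/1089 + 149/(22*r - 110) + C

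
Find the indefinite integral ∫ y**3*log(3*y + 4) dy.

Use integration by parts with u = log(3*y + 4), dv = y**3 dy.
Then du = 3/(3*y + 4) dy and v = y**4/4.

y**4*log(3*y + 4)/4 - y**4/16 + y**3/9 - 2*y**2/9 + 16*y/27 - 64*log(3*y + 4)/81 + C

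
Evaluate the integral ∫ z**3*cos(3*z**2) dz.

z**2*sin(3*z**2)/6 + cos(3*z**2)/18 + C

Let u = z², du = 2z dz; rewrite as (1/2)∫ u^1·cos(3u) du.
Now integrate by parts 1 time.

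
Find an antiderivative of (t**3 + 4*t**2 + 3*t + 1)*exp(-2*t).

Use integration by parts with u = t**3 + 4*t**2 + 3*t + 1, dv = exp(-2*t) dt, so v = -exp(-2*t)/2.
Apply parts 3 times (tabular method): alternate signs, differentiate u down to 0, integrate dv up.

(-4*t**3 - 22*t**2 - 34*t - 21)*exp(-2*t)/8 + C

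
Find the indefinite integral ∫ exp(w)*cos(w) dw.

Let I denote the integral. Integrate by parts with u = cos(w), dv = exp(w) dw, so v = exp(w): I = exp(w)*cos(w) + ∫ exp(w)*sin(w) dw.
Apply parts again with u = sin(w), dv = exp(w) dw: ∫ exp(w)*sin(w) dw = exp(w)*sin(w) − I. Substituting back brings back I: I = exp(w)*sin(w) + exp(w)*cos(w) − I.
Solving for I: (1 + 1)·I equals the remaining terms, so I = (1/2)·(exp(w)*sin(w) + exp(w)*cos(w)).

exp(w)*sin(w)/2 + exp(w)*cos(w)/2 + C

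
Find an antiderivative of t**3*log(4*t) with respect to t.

t**4*(log(t) + 2*log(2))/4 - t**4/16 + C

Use integration by parts with u = log(4*t), dv = t**3 dt.
Then du = 1/t dt and v = t**4/4.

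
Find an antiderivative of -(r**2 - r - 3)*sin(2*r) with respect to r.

Use integration by parts with u = r**2 - r - 3, dv = -sin(2*r) dr, so v = cos(2*r)/2.
Apply parts 2 times (tabular method): alternate signs, differentiate u down to 0, integrate dv up.

r**2*cos(2*r)/2 - r*sin(2*r)/2 - r*cos(2*r)/2 + sin(2*r)/4 - 7*cos(2*r)/4 + C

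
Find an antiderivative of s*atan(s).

Use integration by parts with u = arctan(s), dv = s ds.
Then du = 1/(s**2 + 1) ds.

s**2*atan(s)/2 - s/2 + atan(s)/2 + C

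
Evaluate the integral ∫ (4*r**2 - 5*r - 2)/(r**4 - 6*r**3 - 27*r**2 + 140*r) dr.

-log(r)/70 + 53*log(r - 7)/84 - 7*log(r - 4)/18 - 41*log(r + 5)/180 + C

Factor the denominator: r*(r - 7)*(r - 4)*(r + 5).
Partial-fraction decomposition: -41/(180*(r + 5)) - 7/(18*(r - 4)) + 53/(84*(r - 7)) - 1/(70*r).
Integrate each term: A/(r−a) contributes A·log|r−a|.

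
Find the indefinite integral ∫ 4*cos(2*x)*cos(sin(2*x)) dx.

2*sin(sin(2*x)) + C

Let u = sin(2*x), so du = (2*cos(2*x)) dx.
Rewriting, the integral becomes 2·∫ cos(u) du = 2·sin(u).
Substituting back, u = sin(2*x).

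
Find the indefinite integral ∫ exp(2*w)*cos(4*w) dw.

exp(2*w)*sin(4*w)/5 + exp(2*w)*cos(4*w)/10 + C

Let I denote the integral. Integrate by parts with u = cos(4*w), dv = exp(2*w) dw, so v = exp(2*w)/2: I = exp(2*w)*cos(4*w)/2 + 2·∫ exp(2*w)*sin(4*w) dw.
Apply parts again with u = sin(4*w), dv = exp(2*w) dw: ∫ exp(2*w)*sin(4*w) dw = exp(2*w)*sin(4*w)/2 − 2·I. Substituting back brings back I: I = exp(2*w)*sin(4*w) + exp(2*w)*cos(4*w)/2 − 4·I.
Solving for I: (1 + 4)·I equals the remaining terms, so I = (1/5)·(exp(2*w)*sin(4*w) + exp(2*w)*cos(4*w)/2).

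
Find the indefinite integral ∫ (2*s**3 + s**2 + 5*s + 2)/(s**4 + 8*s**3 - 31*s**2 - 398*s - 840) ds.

Factor the denominator: (s - 7)*(s + 4)*(s + 5)*(s + 6).
Partial-fraction decomposition: 212/(13*(s + 6)) - 62/(3*(s + 5)) + 65/(11*(s + 4)) + 193/(429*(s - 7)).
Integrate each term: A/(s−a) contributes A·log|s−a|.

193*log(s - 7)/429 + 65*log(s + 4)/11 - 62*log(s + 5)/3 + 212*log(s + 6)/13 + C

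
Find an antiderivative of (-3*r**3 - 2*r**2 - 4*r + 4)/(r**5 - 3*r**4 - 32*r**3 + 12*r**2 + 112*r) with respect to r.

Factor the denominator: r*(r - 7)*(r - 2)*(r + 2)*(r + 4).
Partial-fraction decomposition: 15/(44*(r + 4)) - 7/(36*(r + 2)) + 3/(20*(r - 2)) - 1151/(3465*(r - 7)) + 1/(28*r).
Integrate each term: A/(r−a) contributes A·log|r−a|.

log(r)/28 - 1151*log(r - 7)/3465 + 3*log(r - 2)/20 - 7*log(r + 2)/36 + 15*log(r + 4)/44 + C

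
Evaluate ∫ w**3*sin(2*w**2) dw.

-w**2*cos(2*w**2)/4 + sin(2*w**2)/8 + C

Let u = w², du = 2w dw; rewrite as (1/2)∫ u^1·sin(2u) du.
Now integrate by parts 1 time.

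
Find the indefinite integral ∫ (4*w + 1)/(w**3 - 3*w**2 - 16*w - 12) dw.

25*log(w - 6)/56 + 3*log(w + 1)/7 - 7*log(w + 2)/8 + C

Factor the denominator: (w - 6)*(w + 1)*(w + 2).
Partial-fraction decomposition: -7/(8*(w + 2)) + 3/(7*(w + 1)) + 25/(56*(w - 6)).
Integrate each term: A/(w−a) contributes A·log|w−a|.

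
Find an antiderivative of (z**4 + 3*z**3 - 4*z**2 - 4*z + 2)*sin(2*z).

Use integration by parts with u = z**4 + 3*z**3 - 4*z**2 - 4*z + 2, dv = sin(2*z) dz, so v = -cos(2*z)/2.
Apply parts 4 times (tabular method): alternate signs, differentiate u down to 0, integrate dv up.

-z**4*cos(2*z)/2 + z**3*sin(2*z) - 3*z**3*cos(2*z)/2 + 9*z**2*sin(2*z)/4 + 7*z**2*cos(2*z)/2 - 7*z*sin(2*z)/2 + 17*z*cos(2*z)/4 - 17*sin(2*z)/8 - 11*cos(2*z)/4 + C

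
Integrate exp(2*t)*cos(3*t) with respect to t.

Let I denote the integral. Integrate by parts with u = cos(3*t), dv = exp(2*t) dt, so v = exp(2*t)/2: I = exp(2*t)*cos(3*t)/2 + (3/2)·∫ exp(2*t)*sin(3*t) dt.
Apply parts again with u = sin(3*t), dv = exp(2*t) dt: ∫ exp(2*t)*sin(3*t) dt = exp(2*t)*sin(3*t)/2 − (3/2)·I. Substituting back brings back I: I = 3*exp(2*t)*sin(3*t)/4 + exp(2*t)*cos(3*t)/2 − (9/4)·I.
Solving for I: (1 + 9/4)·I equals the remaining terms, so I = (4/13)·(3*exp(2*t)*sin(3*t)/4 + exp(2*t)*cos(3*t)/2).

3*exp(2*t)*sin(3*t)/13 + 2*exp(2*t)*cos(3*t)/13 + C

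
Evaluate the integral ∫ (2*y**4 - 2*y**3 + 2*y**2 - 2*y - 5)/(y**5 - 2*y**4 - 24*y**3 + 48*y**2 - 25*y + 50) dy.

69*log(y - 5)/52 - log(y - 2)/7 + 311*log(y + 5)/364 - log(y**2 + 1)/52 - atan(y)/13 + C

Factor the denominator: (y - 5)*(y - 2)*(y + 5)*(y**2 + 1).
Partial-fraction decomposition: -(y + 2)/(26*(y**2 + 1)) + 311/(364*(y + 5)) - 1/(7*(y - 2)) + 69/(52*(y - 5)).
Integrate each term; A/(y−a) gives A·log|y−a|; the (By+D)/(y²+p²) term gives a log and an atan.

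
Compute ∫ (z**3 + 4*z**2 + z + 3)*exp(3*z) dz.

(3*z**3 + 9*z**2 - 3*z + 10)*exp(3*z)/9 + C

Use integration by parts with u = z**3 + 4*z**2 + z + 3, dv = exp(3*z) dz, so v = exp(3*z)/3.
Apply parts 3 times (tabular method): alternate signs, differentiate u down to 0, integrate dv up.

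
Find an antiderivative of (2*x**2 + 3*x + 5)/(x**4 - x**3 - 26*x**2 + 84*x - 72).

32*log(x - 3)/9 - 221*log(x - 2)/64 - 59*log(x + 6)/576 + 19/(8*x - 16) + C

Factor the denominator: (x - 3)*(x - 2)**2*(x + 6).
Partial-fraction decomposition: -59/(576*(x + 6)) - 221/(64*(x - 2)) - 19/(8*(x - 2)**2) + 32/(9*(x - 3)).
Integrate each term; A/(x−a) gives A·log|x−a|; A/(x−a)² gives −A/(x−a).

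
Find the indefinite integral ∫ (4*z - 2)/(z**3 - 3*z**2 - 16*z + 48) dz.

7*log(z - 4)/4 - 10*log(z - 3)/7 - 9*log(z + 4)/28 + C

Factor the denominator: (z - 4)*(z - 3)*(z + 4).
Partial-fraction decomposition: -9/(28*(z + 4)) - 10/(7*(z - 3)) + 7/(4*(z - 4)).
Integrate each term: A/(z−a) contributes A·log|z−a|.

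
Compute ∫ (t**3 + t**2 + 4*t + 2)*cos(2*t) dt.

t**3*sin(2*t)/2 + t**2*sin(2*t)/2 + 3*t**2*cos(2*t)/4 + 5*t*sin(2*t)/4 + t*cos(2*t)/2 + 3*sin(2*t)/4 + 5*cos(2*t)/8 + C

Use integration by parts with u = t**3 + t**2 + 4*t + 2, dv = cos(2*t) dt, so v = sin(2*t)/2.
Apply parts 3 times (tabular method): alternate signs, differentiate u down to 0, integrate dv up.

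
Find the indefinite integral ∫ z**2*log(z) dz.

z**3*log(z)/3 - z**3/9 + C

Use integration by parts with u = log(z), dv = z**2 dz.
Then du = 1/z dz and v = z**3/3.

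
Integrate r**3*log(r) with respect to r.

Use integration by parts with u = log(r), dv = r**3 dr.
Then du = 1/r dr and v = r**4/4.

r**4*log(r)/4 - r**4/16 + C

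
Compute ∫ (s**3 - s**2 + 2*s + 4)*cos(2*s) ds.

Use integration by parts with u = s**3 - s**2 + 2*s + 4, dv = cos(2*s) ds, so v = sin(2*s)/2.
Apply parts 3 times (tabular method): alternate signs, differentiate u down to 0, integrate dv up.

s**3*sin(2*s)/2 - s**2*sin(2*s)/2 + 3*s**2*cos(2*s)/4 + s*sin(2*s)/4 - s*cos(2*s)/2 + 9*sin(2*s)/4 + cos(2*s)/8 + C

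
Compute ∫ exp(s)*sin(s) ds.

Let I denote the integral. Integrate by parts with u = sin(s), dv = exp(s) ds, so v = exp(s): I = exp(s)*sin(s) − ∫ exp(s)*cos(s) ds.
Apply parts again with u = cos(s), dv = exp(s) ds: ∫ exp(s)*cos(s) ds = exp(s)*cos(s) + I. Substituting back brings back I: I = exp(s)*sin(s) - exp(s)*cos(s) − I.
Solving for I: (1 + 1)·I equals the remaining terms, so I = (1/2)·(exp(s)*sin(s) - exp(s)*cos(s)).

exp(s)*sin(s)/2 - exp(s)*cos(s)/2 + C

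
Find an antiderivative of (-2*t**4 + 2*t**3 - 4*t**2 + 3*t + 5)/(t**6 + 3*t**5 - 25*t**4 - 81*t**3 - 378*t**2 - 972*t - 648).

-2281*log(t - 6)/30240 + 3*log(t + 1)/175 - 5*log(t + 2)/32 + 3181*log(t + 6)/10800 - log(t**2 + 9)/25 - 17*atan(t/3)/675 + C

Factor the denominator: (t - 6)*(t + 1)*(t + 2)*(t + 6)*(t**2 + 9).
Partial-fraction decomposition: -(18*t + 17)/(225*(t**2 + 9)) + 3181/(10800*(t + 6)) - 5/(32*(t + 2)) + 3/(175*(t + 1)) - 2281/(30240*(t - 6)).
Integrate each term; A/(t−a) gives A·log|t−a|; the (Bt+D)/(t²+p²) term gives a log and an atan.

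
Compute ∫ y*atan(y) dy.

Use integration by parts with u = arctan(y), dv = y dy.
Then du = 1/(y**2 + 1) dy.

y**2*atan(y)/2 - y/2 + atan(y)/2 + C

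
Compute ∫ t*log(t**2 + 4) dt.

t**2*log(t**2 + 4)/2 - t**2/2 + 2*log(t**2 + 4) + C

Let u = t**2 + 4, so du = (2*t) dt.
The integral becomes (1/2)·∫ log(u) du; integrate by parts with u′=log(u), dv′=du.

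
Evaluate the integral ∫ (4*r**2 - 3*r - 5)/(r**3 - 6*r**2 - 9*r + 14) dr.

85*log(r - 7)/27 + 2*log(r - 1)/9 + 17*log(r + 2)/27 + C

Factor the denominator: (r - 7)*(r - 1)*(r + 2).
Partial-fraction decomposition: 17/(27*(r + 2)) + 2/(9*(r - 1)) + 85/(27*(r - 7)).
Integrate each term: A/(r−a) contributes A·log|r−a|.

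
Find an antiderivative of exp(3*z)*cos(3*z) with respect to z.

exp(3*z)*sin(3*z)/6 + exp(3*z)*cos(3*z)/6 + C

Let I denote the integral. Integrate by parts with u = cos(3*z), dv = exp(3*z) dz, so v = exp(3*z)/3: I = exp(3*z)*cos(3*z)/3 + ∫ exp(3*z)*sin(3*z) dz.
Apply parts again with u = sin(3*z), dv = exp(3*z) dz: ∫ exp(3*z)*sin(3*z) dz = exp(3*z)*sin(3*z)/3 − I. Substituting back brings back I: I = exp(3*z)*sin(3*z)/3 + exp(3*z)*cos(3*z)/3 − I.
Solving for I: (1 + 1)·I equals the remaining terms, so I = (1/2)·(exp(3*z)*sin(3*z)/3 + exp(3*z)*cos(3*z)/3).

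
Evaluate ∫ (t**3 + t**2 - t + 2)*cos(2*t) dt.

Use integration by parts with u = t**3 + t**2 - t + 2, dv = cos(2*t) dt, so v = sin(2*t)/2.
Apply parts 3 times (tabular method): alternate signs, differentiate u down to 0, integrate dv up.

t**3*sin(2*t)/2 + t**2*sin(2*t)/2 + 3*t**2*cos(2*t)/4 - 5*t*sin(2*t)/4 + t*cos(2*t)/2 + 3*sin(2*t)/4 - 5*cos(2*t)/8 + C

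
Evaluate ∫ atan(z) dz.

Use integration by parts with u = arctan(z), dv = dz.
Then du = 1/(z**2 + 1) dz.

z*atan(z) - log(z**2 + 1)/2 + C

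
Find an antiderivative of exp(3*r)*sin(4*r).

Let I denote the integral. Integrate by parts with u = sin(4*r), dv = exp(3*r) dr, so v = exp(3*r)/3: I = exp(3*r)*sin(4*r)/3 − (4/3)·∫ exp(3*r)*cos(4*r) dr.
Apply parts again with u = cos(4*r), dv = exp(3*r) dr: ∫ exp(3*r)*cos(4*r) dr = exp(3*r)*cos(4*r)/3 + (4/3)·I. Substituting back brings back I: I = exp(3*r)*sin(4*r)/3 - 4*exp(3*r)*cos(4*r)/9 − (16/9)·I.
Solving for I: (1 + 16/9)·I equals the remaining terms, so I = (9/25)·(exp(3*r)*sin(4*r)/3 - 4*exp(3*r)*cos(4*r)/9).

3*exp(3*r)*sin(4*r)/25 - 4*exp(3*r)*cos(4*r)/25 + C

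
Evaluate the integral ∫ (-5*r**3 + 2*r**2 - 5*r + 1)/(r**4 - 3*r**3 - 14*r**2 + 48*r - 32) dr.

Factor the denominator: (r - 4)*(r - 2)*(r - 1)*(r + 4).
Partial-fraction decomposition: -373/(240*(r + 4)) - 7/(15*(r - 1)) + 41/(12*(r - 2)) - 307/(48*(r - 4)).
Integrate each term: A/(r−a) contributes A·log|r−a|.

-307*log(r - 4)/48 + 41*log(r - 2)/12 - 7*log(r - 1)/15 - 373*log(r + 4)/240 + C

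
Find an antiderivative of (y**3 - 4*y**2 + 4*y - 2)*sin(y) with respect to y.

Use integration by parts with u = y**3 - 4*y**2 + 4*y - 2, dv = sin(y) dy, so v = -cos(y).
Apply parts 3 times (tabular method): alternate signs, differentiate u down to 0, integrate dv up.

-y**3*cos(y) + 3*y**2*sin(y) + 4*y**2*cos(y) - 8*y*sin(y) + 2*y*cos(y) - 2*sin(y) - 6*cos(y) + C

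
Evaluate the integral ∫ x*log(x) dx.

x**2*log(x)/2 - x**2/4 + C

Use integration by parts with u = log(x), dv = x dx.
Then du = 1/x dx and v = x**2/2.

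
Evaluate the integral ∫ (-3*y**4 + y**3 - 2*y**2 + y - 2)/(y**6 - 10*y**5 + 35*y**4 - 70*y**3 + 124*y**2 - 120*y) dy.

log(y)/60 - 599*log(y - 5)/290 + 233*log(y - 3)/78 - log(y - 2) + 93*log(y**2 + 4)/3016 + 69*atan(y/2)/377 + C

Factor the denominator: y*(y - 5)*(y - 3)*(y - 2)*(y**2 + 4).
Partial-fraction decomposition: 3*(31*y + 184)/(1508*(y**2 + 4)) - 1/(y - 2) + 233/(78*(y - 3)) - 599/(290*(y - 5)) + 1/(60*y).
Integrate each term; A/(y−a) gives A·log|y−a|; the (By+D)/(y²+p²) term gives a log and an atan.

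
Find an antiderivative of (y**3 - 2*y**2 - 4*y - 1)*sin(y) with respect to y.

Use integration by parts with u = y**3 - 2*y**2 - 4*y - 1, dv = sin(y) dy, so v = -cos(y).
Apply parts 3 times (tabular method): alternate signs, differentiate u down to 0, integrate dv up.

-y**3*cos(y) + 3*y**2*sin(y) + 2*y**2*cos(y) - 4*y*sin(y) + 10*y*cos(y) - 10*sin(y) - 3*cos(y) + C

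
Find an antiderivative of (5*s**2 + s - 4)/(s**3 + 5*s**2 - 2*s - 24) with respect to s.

3*log(s - 2)/5 - 38*log(s + 3)/5 + 12*log(s + 4) + C

Factor the denominator: (s - 2)*(s + 3)*(s + 4).
Partial-fraction decomposition: 12/(s + 4) - 38/(5*(s + 3)) + 3/(5*(s - 2)).
Integrate each term: A/(s−a) contributes A·log|s−a|.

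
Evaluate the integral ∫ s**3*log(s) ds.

s**4*log(s)/4 - s**4/16 + C

Use integration by parts with u = log(s), dv = s**3 ds.
Then du = 1/s ds and v = s**4/4.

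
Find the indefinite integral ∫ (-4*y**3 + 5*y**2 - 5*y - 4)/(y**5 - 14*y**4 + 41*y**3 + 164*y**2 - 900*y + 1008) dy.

Factor the denominator: (y - 7)*(y - 6)*(y - 3)*(y - 2)*(y + 4).
Partial-fraction decomposition: 8/(105*(y + 4)) + 13/(60*(y - 2)) - 41/(42*(y - 3)) + 359/(60*(y - 6)) - 53/(10*(y - 7)).
Integrate each term: A/(y−a) contributes A·log|y−a|.

-53*log(y - 7)/10 + 359*log(y - 6)/60 - 41*log(y - 3)/42 + 13*log(y - 2)/60 + 8*log(y + 4)/105 + C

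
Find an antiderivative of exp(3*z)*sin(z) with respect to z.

Let I denote the integral. Integrate by parts with u = sin(z), dv = exp(3*z) dz, so v = exp(3*z)/3: I = exp(3*z)*sin(z)/3 − (1/3)·∫ exp(3*z)*cos(z) dz.
Apply parts again with u = cos(z), dv = exp(3*z) dz: ∫ exp(3*z)*cos(z) dz = exp(3*z)*cos(z)/3 + (1/3)·I. Substituting back brings back I: I = exp(3*z)*sin(z)/3 - exp(3*z)*cos(z)/9 − (1/9)·I.
Solving for I: (1 + 1/9)·I equals the remaining terms, so I = (9/10)·(exp(3*z)*sin(z)/3 - exp(3*z)*cos(z)/9).

3*exp(3*z)*sin(z)/10 - exp(3*z)*cos(z)/10 + C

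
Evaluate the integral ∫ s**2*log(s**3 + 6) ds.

s**3*log(s**3 + 6)/3 - s**3/3 + 2*log(s**3 + 6) + C

Let u = s**3 + 6, so du = (3*s**2) ds.
The integral becomes (1/3)·∫ log(u) du; integrate by parts with u′=log(u), dv′=du.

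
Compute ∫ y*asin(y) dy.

y**2*asin(y)/2 + y*sqrt(-y**2 + 1)/4 - asin(y)/4 + C

Use integration by parts with u = arcsin(y), dv = y dy.
Then du = 1/sqrt(-y**2 + 1) dy.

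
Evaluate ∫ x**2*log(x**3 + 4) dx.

x**3*log(x**3 + 4)/3 - x**3/3 + 4*log(x**3 + 4)/3 + C

Let u = x**3 + 4, so du = (3*x**2) dx.
The integral becomes (1/3)·∫ log(u) du; integrate by parts with u′=log(u), dv′=du.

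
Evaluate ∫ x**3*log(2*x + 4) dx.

Use integration by parts with u = log(2*x + 4), dv = x**3 dx.
Then du = 2/(2*x + 4) dx and v = x**4/4.

x**4*log(2*x + 4)/4 - x**4/16 + x**3/6 - x**2/2 + 2*x - 4*log(x + 2) + C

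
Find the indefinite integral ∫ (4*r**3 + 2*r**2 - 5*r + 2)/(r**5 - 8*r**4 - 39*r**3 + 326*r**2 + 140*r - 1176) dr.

10412*log(r - 7)/114075 + log(r - 2)/25 + log(r + 2)/108 - 95*log(r + 6)/676 - 479/(195*r - 1365) + C

Factor the denominator: (r - 7)**2*(r - 2)*(r + 2)*(r + 6).
Partial-fraction decomposition: -95/(676*(r + 6)) + 1/(108*(r + 2)) + 1/(25*(r - 2)) + 10412/(114075*(r - 7)) + 479/(195*(r - 7)**2).
Integrate each term; A/(r−a) gives A·log|r−a|; A/(r−a)² gives −A/(r−a).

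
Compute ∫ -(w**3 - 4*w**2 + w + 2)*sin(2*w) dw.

Use integration by parts with u = w**3 - 4*w**2 + w + 2, dv = -sin(2*w) dw, so v = cos(2*w)/2.
Apply parts 3 times (tabular method): alternate signs, differentiate u down to 0, integrate dv up.

w**3*cos(2*w)/2 - 3*w**2*sin(2*w)/4 - 2*w**2*cos(2*w) + 2*w*sin(2*w) - w*cos(2*w)/4 + sin(2*w)/8 + 2*cos(2*w) + C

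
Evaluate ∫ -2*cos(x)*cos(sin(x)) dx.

-2*sin(sin(x)) + C

Let u = sin(x), so du = (cos(x)) dx.
Rewriting, the integral becomes -2·∫ cos(u) du = -2·sin(u).
Substituting back, u = sin(x).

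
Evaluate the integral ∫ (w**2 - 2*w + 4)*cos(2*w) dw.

Use integration by parts with u = w**2 - 2*w + 4, dv = cos(2*w) dw, so v = sin(2*w)/2.
Apply parts 2 times (tabular method): alternate signs, differentiate u down to 0, integrate dv up.

w**2*sin(2*w)/2 - w*sin(2*w) + w*cos(2*w)/2 + 7*sin(2*w)/4 - cos(2*w)/2 + C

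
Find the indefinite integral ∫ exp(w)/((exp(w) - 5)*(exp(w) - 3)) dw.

Let u = e^w, du = e^w dw.
The integral becomes ∫ du/((u-5)(u-3)); decompose into partial fractions.

log(exp(w) - 5)/2 - log(exp(w) - 3)/2 + C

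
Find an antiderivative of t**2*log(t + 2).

t**3*log(t + 2)/3 - t**3/9 + t**2/3 - 4*t/3 + 8*log(t + 2)/3 + C

Use integration by parts with u = log(t + 2), dv = t**2 dt.
Then du = 1/(t + 2) dt and v = t**3/3.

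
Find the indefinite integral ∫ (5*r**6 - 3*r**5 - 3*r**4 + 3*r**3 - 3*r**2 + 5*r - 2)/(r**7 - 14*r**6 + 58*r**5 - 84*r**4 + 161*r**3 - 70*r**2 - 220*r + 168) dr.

Factor the denominator: (r - 7)*(r - 6)*(r - 1)**2*(r + 1)*(r**2 + 4).
Partial-fraction decomposition: -(2186*r - 2029)/(6625*(r**2 + 4)) - 1/(140*(r + 1)) + 149/(4500*(r - 1)) + 1/(150*(r - 1)**2) - 25829/(875*(r - 6)) + 33221/(954*(r - 7)).
Integrate each term; A/(r−a) gives A·log|r−a|; the (Br+D)/(r²+p²) term gives a log and an atan.

33221*log(r - 7)/954 - 25829*log(r - 6)/875 + 149*log(r - 1)/4500 - log(r + 1)/140 - 1093*log(r**2 + 4)/6625 + 2029*atan(r/2)/13250 - 1/(150*r - 150) + C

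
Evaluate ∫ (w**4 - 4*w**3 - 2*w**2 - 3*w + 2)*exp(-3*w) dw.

Use integration by parts with u = w**4 - 4*w**3 - 2*w**2 - 3*w + 2, dv = exp(-3*w) dw, so v = -exp(-3*w)/3.
Apply parts 4 times (tabular method): alternate signs, differentiate u down to 0, integrate dv up.

(-27*w**4 + 72*w**3 + 126*w**2 + 165*w + 1)*exp(-3*w)/81 + C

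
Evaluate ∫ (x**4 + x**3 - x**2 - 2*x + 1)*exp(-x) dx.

Use integration by parts with u = x**4 + x**3 - x**2 - 2*x + 1, dv = exp(-x) dx, so v = -exp(-x).
Apply parts 4 times (tabular method): alternate signs, differentiate u down to 0, integrate dv up.

(-x**4 - 5*x**3 - 14*x**2 - 26*x - 27)*exp(-x) + C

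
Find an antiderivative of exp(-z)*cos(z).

exp(-z)*sin(z)/2 - exp(-z)*cos(z)/2 + C

Let I denote the integral. Integrate by parts with u = cos(z), dv = exp(-z) dz, so v = -exp(-z): I = -exp(-z)*cos(z) − ∫ exp(-z)*sin(z) dz.
Apply parts again with u = sin(z), dv = exp(-z) dz: ∫ exp(-z)*sin(z) dz = -exp(-z)*sin(z) + I. Substituting back brings back I: I = exp(-z)*sin(z) - exp(-z)*cos(z) − I.
Solving for I: (1 + 1)·I equals the remaining terms, so I = (1/2)·(exp(-z)*sin(z) - exp(-z)*cos(z)).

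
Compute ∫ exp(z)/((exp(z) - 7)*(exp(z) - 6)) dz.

Let u = e^z, du = e^z dz.
The integral becomes ∫ du/((u-7)(u-6)); decompose into partial fractions.

log(exp(z) - 7) - log(exp(z) - 6) + C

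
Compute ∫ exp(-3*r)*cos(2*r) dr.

2*exp(-3*r)*sin(2*r)/13 - 3*exp(-3*r)*cos(2*r)/13 + C

Let I denote the integral. Integrate by parts with u = cos(2*r), dv = exp(-3*r) dr, so v = -exp(-3*r)/3: I = -exp(-3*r)*cos(2*r)/3 − (2/3)·∫ exp(-3*r)*sin(2*r) dr.
Apply parts again with u = sin(2*r), dv = exp(-3*r) dr: ∫ exp(-3*r)*sin(2*r) dr = -exp(-3*r)*sin(2*r)/3 + (2/3)·I. Substituting back brings back I: I = 2*exp(-3*r)*sin(2*r)/9 - exp(-3*r)*cos(2*r)/3 − (4/9)·I.
Solving for I: (1 + 4/9)·I equals the remaining terms, so I = (9/13)·(2*exp(-3*r)*sin(2*r)/9 - exp(-3*r)*cos(2*r)/3).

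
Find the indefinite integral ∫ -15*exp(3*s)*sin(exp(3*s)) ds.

5*cos(exp(3*s)) + C

Let u = exp(3*s), so du = (3*exp(3*s)) ds.
Rewriting, the integral becomes -5·∫ sin(u) du = -5·-cos(u).
Substituting back, u = exp(3*s).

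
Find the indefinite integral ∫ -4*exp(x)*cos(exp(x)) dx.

Let u = exp(x), so du = (exp(x)) dx.
Rewriting, the integral becomes -4·∫ cos(u) du = -4·sin(u).
Substituting back, u = exp(x).

-4*sin(exp(x)) + C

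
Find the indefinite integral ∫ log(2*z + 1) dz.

Use integration by parts with u = log(2*z + 1), dv = dz.
Then du = 2/(2*z + 1) dz and v = z.

z*log(2*z + 1) - z + log(2*z + 1)/2 + C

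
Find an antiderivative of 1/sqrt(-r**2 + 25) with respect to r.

Substitute r = 5·sin(θ), so dr = 5·cos(θ) dθ and the radical becomes sqrt(-r**2 + 25) = 5·cos(θ) by the Pythagorean identity.
Integrate the resulting trig expression in θ, then back-substitute θ = asin(r/5), sin(θ) = r/5, cos(θ) = sqrt(-r**2 + 25)/5 (absorbing any constant into C).

asin(r/5) + C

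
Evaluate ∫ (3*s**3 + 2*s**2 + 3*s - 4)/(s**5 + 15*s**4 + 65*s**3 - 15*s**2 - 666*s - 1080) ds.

Factor the denominator: (s - 3)*(s + 3)*(s + 4)*(s + 5)*(s + 6).
Partial-fraction decomposition: -299/(27*(s + 6)) + 43/(2*(s + 5)) - 88/(7*(s + 4)) + 19/(9*(s + 3)) + 13/(378*(s - 3)).
Integrate each term: A/(s−a) contributes A·log|s−a|.

13*log(s - 3)/378 + 19*log(s + 3)/9 - 88*log(s + 4)/7 + 43*log(s + 5)/2 - 299*log(s + 6)/27 + C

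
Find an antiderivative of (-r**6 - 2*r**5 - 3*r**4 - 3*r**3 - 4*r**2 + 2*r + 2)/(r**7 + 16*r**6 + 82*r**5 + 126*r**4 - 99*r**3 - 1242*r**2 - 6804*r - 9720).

Factor the denominator: (r - 3)*(r + 2)*(r + 5)*(r + 6)**2*(r**2 + 9).
Partial-fraction decomposition: (35983*r + 99582)/(895050*(r**2 + 9)) + 1812697/(145800*(r + 6)) + 17249/(810*(r + 6)**2) - 3661/(272*(r + 5)) + 7/(520*(r + 2)) - 1567/(58320*(r - 3)).
Integrate each term; A/(r−a) gives A·log|r−a|; the (Br+D)/(r²+p²) term gives a log and an atan.

-1567*log(r - 3)/58320 + 7*log(r + 2)/520 - 3661*log(r + 5)/272 + 1812697*log(r + 6)/145800 + 35983*log(r**2 + 9)/1790100 + 16597*atan(r/3)/447525 - 17249/(810*r + 4860) + C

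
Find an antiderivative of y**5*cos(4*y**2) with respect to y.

Let u = y², du = 2y dy; rewrite as (1/2)∫ u^2·cos(4u) du.
Now integrate by parts 2 times.

y**4*sin(4*y**2)/8 + y**2*cos(4*y**2)/16 - sin(4*y**2)/64 + C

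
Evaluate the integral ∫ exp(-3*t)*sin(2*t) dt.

-3*exp(-3*t)*sin(2*t)/13 - 2*exp(-3*t)*cos(2*t)/13 + C

Let I denote the integral. Integrate by parts with u = sin(2*t), dv = exp(-3*t) dt, so v = -exp(-3*t)/3: I = -exp(-3*t)*sin(2*t)/3 + (2/3)·∫ exp(-3*t)*cos(2*t) dt.
Apply parts again with u = cos(2*t), dv = exp(-3*t) dt: ∫ exp(-3*t)*cos(2*t) dt = -exp(-3*t)*cos(2*t)/3 − (2/3)·I. Substituting back brings back I: I = -exp(-3*t)*sin(2*t)/3 - 2*exp(-3*t)*cos(2*t)/9 − (4/9)·I.
Solving for I: (1 + 4/9)·I equals the remaining terms, so I = (9/13)·(-exp(-3*t)*sin(2*t)/3 - 2*exp(-3*t)*cos(2*t)/9).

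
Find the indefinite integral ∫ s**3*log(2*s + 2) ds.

s**4*log(2*s + 2)/4 - s**4/16 + s**3/12 - s**2/8 + s/4 - log(s + 1)/4 + C

Use integration by parts with u = log(2*s + 2), dv = s**3 ds.
Then du = 2/(2*s + 2) ds and v = s**4/4.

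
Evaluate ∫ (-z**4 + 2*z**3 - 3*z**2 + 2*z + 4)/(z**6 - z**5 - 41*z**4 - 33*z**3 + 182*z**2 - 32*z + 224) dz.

-922*log(z - 7)/15125 + log(z - 2)/225 + 16976*log(z + 4)/314721 + 93*log(z**2 + 1)/72250 + 801*atan(z)/36125 + 218/(561*z + 2244) + C

Factor the denominator: (z - 7)*(z - 2)*(z + 4)**2*(z**2 + 1).
Partial-fraction decomposition: 3*(31*z + 267)/(36125*(z**2 + 1)) + 16976/(314721*(z + 4)) - 218/(561*(z + 4)**2) + 1/(225*(z - 2)) - 922/(15125*(z - 7)).
Integrate each term; A/(z−a) gives A·log|z−a|; the (Bz+D)/(z²+p²) term gives a log and an atan.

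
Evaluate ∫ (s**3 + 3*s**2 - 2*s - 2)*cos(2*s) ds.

Use integration by parts with u = s**3 + 3*s**2 - 2*s - 2, dv = cos(2*s) ds, so v = sin(2*s)/2.
Apply parts 3 times (tabular method): alternate signs, differentiate u down to 0, integrate dv up.

s**3*sin(2*s)/2 + 3*s**2*sin(2*s)/2 + 3*s**2*cos(2*s)/4 - 7*s*sin(2*s)/4 + 3*s*cos(2*s)/2 - 7*sin(2*s)/4 - 7*cos(2*s)/8 + C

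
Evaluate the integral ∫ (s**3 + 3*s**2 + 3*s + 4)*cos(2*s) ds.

s**3*sin(2*s)/2 + 3*s**2*sin(2*s)/2 + 3*s**2*cos(2*s)/4 + 3*s*sin(2*s)/4 + 3*s*cos(2*s)/2 + 5*sin(2*s)/4 + 3*cos(2*s)/8 + C

Use integration by parts with u = s**3 + 3*s**2 + 3*s + 4, dv = cos(2*s) ds, so v = sin(2*s)/2.
Apply parts 3 times (tabular method): alternate signs, differentiate u down to 0, integrate dv up.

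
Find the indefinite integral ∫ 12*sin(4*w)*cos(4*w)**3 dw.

-3*cos(4*w)**4/4 + C

Let u = cos(4*w), so du = (-4*sin(4*w)) dw.
Rewriting, the integral becomes -3·∫ u^3 du = -3·u^4/4.
Substituting back, u = cos(4*w).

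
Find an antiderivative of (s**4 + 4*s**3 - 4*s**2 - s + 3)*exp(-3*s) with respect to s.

(-27*s**4 - 144*s**3 - 36*s**2 + 3*s - 80)*exp(-3*s)/81 + C

Use integration by parts with u = s**4 + 4*s**3 - 4*s**2 - s + 3, dv = exp(-3*s) ds, so v = -exp(-3*s)/3.
Apply parts 4 times (tabular method): alternate signs, differentiate u down to 0, integrate dv up.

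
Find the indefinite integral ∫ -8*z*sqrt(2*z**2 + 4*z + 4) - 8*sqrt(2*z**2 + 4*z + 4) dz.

Let u = 2*z**2 + 4*z + 4, so du = (4*z + 4) dz.
Rewriting, the integral becomes -2·∫ √u du = -2·(2/3)u^(3/2).
Substituting back, u = 2*z**2 + 4*z + 4.

-4*(2*z**2 + 4*z + 4)**(3/2)/3 + C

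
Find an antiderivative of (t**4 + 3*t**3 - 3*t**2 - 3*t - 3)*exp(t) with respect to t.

Use integration by parts with u = t**4 + 3*t**3 - 3*t**2 - 3*t - 3, dv = exp(t) dt, so v = exp(t).
Apply parts 4 times (tabular method): alternate signs, differentiate u down to 0, integrate dv up.

(t**4 - t**3 - 3*t)*exp(t) + C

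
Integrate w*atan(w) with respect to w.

Use integration by parts with u = arctan(w), dv = w dw.
Then du = 1/(w**2 + 1) dw.

w**2*atan(w)/2 - w/2 + atan(w)/2 + C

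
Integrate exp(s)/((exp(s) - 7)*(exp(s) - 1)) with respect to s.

Let u = e^s, du = e^s ds.
The integral becomes ∫ du/((u-7)(u-1)); decompose into partial fractions.

log(exp(s) - 7)/6 - log(exp(s) - 1)/6 + C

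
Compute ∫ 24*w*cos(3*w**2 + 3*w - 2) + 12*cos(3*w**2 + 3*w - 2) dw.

4*sin(3*w**2 + 3*w - 2) + C

Let u = 3*w**2 + 3*w - 2, so du = (6*w + 3) dw.
Rewriting, the integral becomes 4·∫ cos(u) du = 4·sin(u).
Substituting back, u = 3*w**2 + 3*w - 2.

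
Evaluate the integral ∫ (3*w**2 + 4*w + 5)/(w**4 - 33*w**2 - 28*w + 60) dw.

137*log(w - 6)/440 - 2*log(w - 1)/15 + log(w + 2)/8 - 10*log(w + 5)/33 + C

Factor the denominator: (w - 6)*(w - 1)*(w + 2)*(w + 5).
Partial-fraction decomposition: -10/(33*(w + 5)) + 1/(8*(w + 2)) - 2/(15*(w - 1)) + 137/(440*(w - 6)).
Integrate each term: A/(w−a) contributes A·log|w−a|.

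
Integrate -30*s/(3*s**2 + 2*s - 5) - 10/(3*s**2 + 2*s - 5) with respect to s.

Let u = 3*s**2 + 2*s - 5, so du = (6*s + 2) ds.
Rewriting, the integral becomes -5·∫ 1/u du = -5·log(u).
Substituting back, u = 3*s**2 + 2*s - 5.

-5*log(3*s**2 + 2*s - 5) + C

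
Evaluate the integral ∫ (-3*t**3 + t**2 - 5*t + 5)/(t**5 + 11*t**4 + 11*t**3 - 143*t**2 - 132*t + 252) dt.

Factor the denominator: (t - 3)*(t - 1)*(t + 2)*(t + 6)*(t + 7).
Partial-fraction decomposition: 559/(200*(t + 7)) - 719/(252*(t + 6)) + 43/(300*(t + 2)) + 1/(168*(t - 1)) - 41/(450*(t - 3)).
Integrate each term: A/(t−a) contributes A·log|t−a|.

-41*log(t - 3)/450 + log(t - 1)/168 + 43*log(t + 2)/300 - 719*log(t + 6)/252 + 559*log(t + 7)/200 + C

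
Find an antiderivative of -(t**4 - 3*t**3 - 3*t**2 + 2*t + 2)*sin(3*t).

Use integration by parts with u = t**4 - 3*t**3 - 3*t**2 + 2*t + 2, dv = -sin(3*t) dt, so v = cos(3*t)/3.
Apply parts 4 times (tabular method): alternate signs, differentiate u down to 0, integrate dv up.

t**4*cos(3*t)/3 - 4*t**3*sin(3*t)/9 - t**3*cos(3*t) + t**2*sin(3*t) - 13*t**2*cos(3*t)/9 + 26*t*sin(3*t)/27 + 4*t*cos(3*t)/3 - 4*sin(3*t)/9 + 80*cos(3*t)/81 + C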